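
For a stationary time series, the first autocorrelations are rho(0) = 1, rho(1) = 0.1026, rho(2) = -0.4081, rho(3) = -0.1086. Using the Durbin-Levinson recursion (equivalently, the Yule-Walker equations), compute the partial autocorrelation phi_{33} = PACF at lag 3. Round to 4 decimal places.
\phi_{33} = -0.0069

The PACF at lag k is phi_{kk}, the last component of the solution
to the Yule-Walker system G_k phi = r_k where
  (G_k)_{ij} = rho(|i - j|), (r_k)_i = rho(i), i,j = 1..k.
Equivalently, Durbin-Levinson gives phi_{kk} iteratively:
  phi_{11} = rho(1)
  phi_{kk} = [rho(k) - sum_{j=1..k-1} phi_{k-1,j} rho(k-j)]
            / [1 - sum_{j=1..k-1} phi_{k-1,j} rho(j)],
  phi_{k,j} = phi_{k-1,j} - phi_{kk} phi_{k-1,k-j},  j = 1..k-1.
Step k = 1:
  phi_11 = rho(1) = 0.1026.
Step k = 2:
  phi_22 = [rho(2) - phi_11 rho(1)] / [1 - phi_11 rho(1)] = [-0.4081 - (0.1026)(0.1026)] / [1 - (0.1026)(0.1026)]
         = -0.41862676 / 0.98947324 = -0.42308.
  Update: phi_21 = phi_11 - phi_22 phi_11 = 0.1026 - (-0.42308)(0.1026) = 0.146008.
Step k = 3:
  phi_33 = [rho(3) - phi_21 rho(2) - phi_22 rho(1)] / [1 - phi_21 rho(1) - phi_22 rho(2)]
    numerator   = -0.1086 - (0.146008)(-0.4081) - (-0.42308)(0.1026) = -0.00560606
    denominator = 1 - (0.146008)(0.1026) - (-0.42308)(-0.4081) = 0.81236045
  phi_33 = -0.00560606 / 0.81236045 = -0.0069.
Therefore phi_{33} = -0.0069.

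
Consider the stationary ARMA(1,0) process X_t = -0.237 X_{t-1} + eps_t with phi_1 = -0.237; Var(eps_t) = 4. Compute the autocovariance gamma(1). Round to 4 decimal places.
\gamma(1) = -1.0044

Multiply the model equation by X_{t-k} and take expectations. With theta_0 = psi_0 = 1 and psi_j the MA(infinity) weights, this gives
  gamma(k) - sum_i phi_i gamma(k-i) = c_k,
  c_k = sigma^2 * sum_{j=k..q} theta_j psi_{j-k}   (c_k = 0 for k > q),
using gamma(-m) = gamma(m).
Pure AR (q = 0): c_0 = sigma^2 = 4, c_k = 0 for k >= 1.
Equations for k = 0 and k = 1 (AR order 1):
  gamma(0) = phi_1 gamma(1) + c_0
  gamma(1) = phi_1 gamma(0) + c_1
Substituting the second into the first: gamma(0) (1 - phi_1^2) = c_0 + phi_1 c_1, so
  gamma(0) = c_0 / (1 - phi_1^2) = 4 / (1 - (-0.237)^2) = 4 / 0.943831 = 4.238047.
  gamma(1) = phi_1 gamma(0) = (-0.237)(4.238047) = -1.004417.
Therefore gamma(1) = -1.0044 (to 4 decimal places).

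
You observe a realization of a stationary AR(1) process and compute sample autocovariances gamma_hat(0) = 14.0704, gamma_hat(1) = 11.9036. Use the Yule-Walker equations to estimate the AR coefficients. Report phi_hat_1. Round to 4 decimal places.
\hat\phi_{1} = 0.8460

The Yule-Walker equations for an AR(p) process read, in matrix form,
  Gamma_p phi = r_p,   with   (Gamma_p)_{ij} = gamma(|i - j|),
                       (r_p)_i = gamma(i),   i,j = 1..p.
Substitute the sample gammas (Toeplitz matrix and right-hand side of size 1):
  Gamma_p = [[14.0704]]
  r_p     = [11.9036]
With p = 1 this is the single equation gamma(0) phi_1 = gamma(1):
  phi_hat_1 = gamma(1) / gamma(0) = 11.9036 / 14.0704 = 0.8460.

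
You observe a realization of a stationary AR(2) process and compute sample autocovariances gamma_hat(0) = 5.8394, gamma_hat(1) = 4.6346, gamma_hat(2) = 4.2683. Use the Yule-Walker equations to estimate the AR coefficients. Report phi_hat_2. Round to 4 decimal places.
\hat\phi_{2} = 0.2730

The Yule-Walker equations for an AR(p) process read, in matrix form,
  Gamma_p phi = r_p,   with   (Gamma_p)_{ij} = gamma(|i - j|),
                       (r_p)_i = gamma(i),   i,j = 1..p.
Substitute the sample gammas (Toeplitz matrix and right-hand side of size 2):
  Gamma_p = [[5.8394, 4.6346], [4.6346, 5.8394]]
  r_p     = [4.6346, 4.2683]
Written out:
  5.8394 phi_1 + 4.6346 phi_2 = 4.6346
  4.6346 phi_1 + 5.8394 phi_2 = 4.2683
Solve by Cramer's rule:
  det = gamma(0)^2 - gamma(1)^2 = (5.8394)^2 - (4.6346)^2 = 34.09859236 - 21.47951716 = 12.6190752
  phi_hat_1 = [gamma(1) gamma(0) - gamma(1) gamma(2)] / det = [(4.6346)(5.8394) - (4.6346)(4.2683)] / 12.6190752 = 7.28142006 / 12.6190752 = 0.577
  phi_hat_2 = [gamma(0) gamma(2) - gamma(1)^2] / det = [(5.8394)(4.2683) - (4.6346)^2] / 12.6190752 = 3.44479386 / 12.6190752 = 0.273
So phi_hat = [0.5770, 0.2730].
Therefore phi_hat_2 = 0.2730.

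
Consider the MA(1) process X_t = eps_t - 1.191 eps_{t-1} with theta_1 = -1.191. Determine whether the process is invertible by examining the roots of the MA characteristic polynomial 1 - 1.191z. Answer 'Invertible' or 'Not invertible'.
\text{Not invertible}

The MA(q) characteristic polynomial is P(z) = 1 - 1.191z.
Invertibility requires all roots to lie outside the unit circle, i.e. |z| > 1 for every root.
This is linear in z: 1 + (-1.191) z = 0  =>  z = -1/(-1.191) = 0.839631,  |z| = 0.839631.
Moduli of all roots: 0.8396.
All moduli strictly greater than 1? No.
Verdict: Not invertible.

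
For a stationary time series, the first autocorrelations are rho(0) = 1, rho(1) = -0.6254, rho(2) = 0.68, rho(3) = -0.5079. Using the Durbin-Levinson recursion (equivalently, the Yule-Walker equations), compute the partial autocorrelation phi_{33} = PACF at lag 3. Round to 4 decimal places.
\phi_{33} = 0.0261

The PACF at lag k is phi_{kk}, the last component of the solution
to the Yule-Walker system G_k phi = r_k where
  (G_k)_{ij} = rho(|i - j|), (r_k)_i = rho(i), i,j = 1..k.
Equivalently, Durbin-Levinson gives phi_{kk} iteratively:
  phi_{11} = rho(1)
  phi_{kk} = [rho(k) - sum_{j=1..k-1} phi_{k-1,j} rho(k-j)]
            / [1 - sum_{j=1..k-1} phi_{k-1,j} rho(j)],
  phi_{k,j} = phi_{k-1,j} - phi_{kk} phi_{k-1,k-j},  j = 1..k-1.
Step k = 1:
  phi_11 = rho(1) = -0.6254.
Step k = 2:
  phi_22 = [rho(2) - phi_11 rho(1)] / [1 - phi_11 rho(1)] = [0.68 - (-0.6254)(-0.6254)] / [1 - (-0.6254)(-0.6254)]
         = 0.28887484 / 0.60887484 = 0.47444.
  Update: phi_21 = phi_11 - phi_22 phi_11 = -0.6254 - (0.47444)(-0.6254) = -0.328685.
Step k = 3:
  phi_33 = [rho(3) - phi_21 rho(2) - phi_22 rho(1)] / [1 - phi_21 rho(1) - phi_22 rho(2)]
    numerator   = -0.5079 - (-0.328685)(0.68) - (0.47444)(-0.6254) = 0.01232081
    denominator = 1 - (-0.328685)(-0.6254) - (0.47444)(0.68) = 0.47182094
  phi_33 = 0.01232081 / 0.47182094 = 0.0261.
Therefore phi_{33} = 0.0261.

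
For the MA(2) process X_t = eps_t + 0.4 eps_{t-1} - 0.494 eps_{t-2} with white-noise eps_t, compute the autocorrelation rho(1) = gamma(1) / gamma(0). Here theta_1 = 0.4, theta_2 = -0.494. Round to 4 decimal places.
\rho(1) = 0.1442

For an MA(q) process with theta_0 = 1, the autocovariance is
  gamma(k) = sigma^2 * sum_{i=0..q-k} theta_i * theta_{i+k},
and rho(k) = gamma(k) / gamma(0). Sigma^2 cancels.
  numerator   = (1)*(0.4) + (0.4)*(-0.494) = 0.2024.
  denominator = (1)^2 + (0.4)^2 + (-0.494)^2 = 1.404036.
  rho(1) = 0.2024 / 1.404036 = 0.1442.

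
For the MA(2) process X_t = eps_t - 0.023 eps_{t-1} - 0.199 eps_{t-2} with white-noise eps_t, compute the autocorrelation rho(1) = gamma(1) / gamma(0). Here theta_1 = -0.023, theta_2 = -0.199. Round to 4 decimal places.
\rho(1) = -0.0177

For an MA(q) process with theta_0 = 1, the autocovariance is
  gamma(k) = sigma^2 * sum_{i=0..q-k} theta_i * theta_{i+k},
and rho(k) = gamma(k) / gamma(0). Sigma^2 cancels.
  numerator   = (1)*(-0.023) + (-0.023)*(-0.199) = -0.018423.
  denominator = (1)^2 + (-0.023)^2 + (-0.199)^2 = 1.04013.
  rho(1) = -0.018423 / 1.04013 = -0.0177.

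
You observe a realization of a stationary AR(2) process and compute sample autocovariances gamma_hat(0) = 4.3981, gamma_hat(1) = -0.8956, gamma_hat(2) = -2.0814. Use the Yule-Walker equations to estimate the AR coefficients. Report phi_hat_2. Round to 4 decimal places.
\hat\phi_{2} = -0.5370

The Yule-Walker equations for an AR(p) process read, in matrix form,
  Gamma_p phi = r_p,   with   (Gamma_p)_{ij} = gamma(|i - j|),
                       (r_p)_i = gamma(i),   i,j = 1..p.
Substitute the sample gammas (Toeplitz matrix and right-hand side of size 2):
  Gamma_p = [[4.3981, -0.8956], [-0.8956, 4.3981]]
  r_p     = [-0.8956, -2.0814]
Written out:
  4.3981 phi_1 - 0.8956 phi_2 = -0.8956
  -0.8956 phi_1 + 4.3981 phi_2 = -2.0814
Solve by Cramer's rule:
  det = gamma(0)^2 - gamma(1)^2 = (4.3981)^2 - (-0.8956)^2 = 19.34328361 - 0.80209936 = 18.54118425
  phi_hat_1 = [gamma(1) gamma(0) - gamma(1) gamma(2)] / det = [(-0.8956)(4.3981) - (-0.8956)(-2.0814)] / 18.54118425 = -5.8030402 / 18.54118425 = -0.313
  phi_hat_2 = [gamma(0) gamma(2) - gamma(1)^2] / det = [(4.3981)(-2.0814) - (-0.8956)^2] / 18.54118425 = -9.9563047 / 18.54118425 = -0.537
So phi_hat = [-0.3130, -0.5370].
Therefore phi_hat_2 = -0.5370.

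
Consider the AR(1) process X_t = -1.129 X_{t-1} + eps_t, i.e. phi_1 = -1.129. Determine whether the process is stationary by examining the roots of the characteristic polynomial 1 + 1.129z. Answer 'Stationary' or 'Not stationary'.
\text{Not stationary}

The AR(p) characteristic polynomial is P(z) = 1 + 1.129z.
Stationarity requires all roots to lie outside the unit circle, i.e. |z| > 1 for every root.
This is linear in z: 1 + (1.129) z = 0  =>  z = -1/(1.129) = -0.88574,  |z| = 0.88574.
Moduli of all roots: 0.8857.
All moduli strictly greater than 1? No.
Verdict: Not stationary.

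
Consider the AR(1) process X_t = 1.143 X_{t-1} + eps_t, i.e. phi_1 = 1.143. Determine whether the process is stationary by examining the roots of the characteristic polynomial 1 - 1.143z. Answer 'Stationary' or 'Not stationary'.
\text{Not stationary}

The AR(p) characteristic polynomial is P(z) = 1 - 1.143z.
Stationarity requires all roots to lie outside the unit circle, i.e. |z| > 1 for every root.
This is linear in z: 1 + (-1.143) z = 0  =>  z = -1/(-1.143) = 0.874891,  |z| = 0.874891.
Moduli of all roots: 0.8749.
All moduli strictly greater than 1? No.
Verdict: Not stationary.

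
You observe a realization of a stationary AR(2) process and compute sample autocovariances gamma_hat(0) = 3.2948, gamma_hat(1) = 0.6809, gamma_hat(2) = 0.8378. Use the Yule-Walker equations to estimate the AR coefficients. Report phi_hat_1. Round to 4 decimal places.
\hat\phi_{1} = 0.1610

The Yule-Walker equations for an AR(p) process read, in matrix form,
  Gamma_p phi = r_p,   with   (Gamma_p)_{ij} = gamma(|i - j|),
                       (r_p)_i = gamma(i),   i,j = 1..p.
Substitute the sample gammas (Toeplitz matrix and right-hand side of size 2):
  Gamma_p = [[3.2948, 0.6809], [0.6809, 3.2948]]
  r_p     = [0.6809, 0.8378]
Written out:
  3.2948 phi_1 + 0.6809 phi_2 = 0.6809
  0.6809 phi_1 + 3.2948 phi_2 = 0.8378
Solve by Cramer's rule:
  det = gamma(0)^2 - gamma(1)^2 = (3.2948)^2 - (0.6809)^2 = 10.85570704 - 0.46362481 = 10.39208223
  phi_hat_1 = [gamma(1) gamma(0) - gamma(1) gamma(2)] / det = [(0.6809)(3.2948) - (0.6809)(0.8378)] / 10.39208223 = 1.6729713 / 10.39208223 = 0.161
  phi_hat_2 = [gamma(0) gamma(2) - gamma(1)^2] / det = [(3.2948)(0.8378) - (0.6809)^2] / 10.39208223 = 2.29675863 / 10.39208223 = 0.221
So phi_hat = [0.1610, 0.2210].
Therefore phi_hat_1 = 0.1610.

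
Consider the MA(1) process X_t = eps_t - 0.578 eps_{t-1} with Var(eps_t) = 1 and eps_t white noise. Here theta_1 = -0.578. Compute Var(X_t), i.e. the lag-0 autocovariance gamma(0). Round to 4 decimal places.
\gamma(0) = 1.3341

For an MA(q) process X_t = eps_t + sum_i theta_i eps_{t-i} with
Var(eps_t) = sigma^2, the variance is
  gamma(0) = sigma^2 * (1 + sum_i theta_i^2).
  sum_i theta_i^2 = (-0.578)^2 = 0.334084.
  gamma(0) = 1 * (1 + 0.334084) = 1 * 1.334084 = 1.334084, which rounds to 1.3341.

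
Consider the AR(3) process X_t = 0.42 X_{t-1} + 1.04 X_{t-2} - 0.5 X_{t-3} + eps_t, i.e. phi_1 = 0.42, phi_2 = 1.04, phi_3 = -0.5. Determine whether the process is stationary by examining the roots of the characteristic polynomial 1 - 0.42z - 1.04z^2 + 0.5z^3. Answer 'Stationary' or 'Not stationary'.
\text{Not stationary}

The AR(p) characteristic polynomial is P(z) = 1 - 0.42z - 1.04z^2 + 0.5z^3.
Stationarity requires all roots to lie outside the unit circle, i.e. |z| > 1 for every root.
Degree 3: look for a simple real root z0 first, then factor out (1 - z/z0) and solve the remaining quadratic.
Testing z0 = 2: P(2) = 1 + (-0.42)(2) + (-1.04)(2)^2 + (0.5)(2)^3
  = 1 + (-0.84) + (-4.16) + (4) = 0.  So z_0 = 2 is a root, |z_0| = 2.
Divide out the factor (1 - 0.5 z) = (1 - z/z0) (since 1/z0 = 0.5):
  P(z) = (1 - 0.5 z)(1 + (0.08) z + (-1) z^2)
  [check: z-coef 0.08 - (0.5) = -0.42; z^2-coef -1 - (0.5)(0.08) = -1.04; z^3-coef -(0.5)(-1) = 0.5.]
Remaining roots from the quadratic factor 1 + (0.08) z + (-1) z^2:
  Set 1 + (0.08) z + (-1) z^2 = 0, i.e. a z^2 + b z + c = 0 with a = -1, b = 0.08, c = 1.
  Discriminant D = b^2 - 4ac = (0.08)^2 - 4*(-1)*1 = 0.0064 - (-4) = 4.0064.
  D >= 0, so the roots are real: z = (-b +/- sqrt(D)) / (2a) = (-0.08 +/- 2.001599) / (-2).
    z_1 = (-0.08 + 2.001599) / (-2) = -0.9608,   |z_1| = 0.9608.
    z_2 = (-0.08 - 2.001599) / (-2) = 1.0408,   |z_2| = 1.0408.
Moduli of all roots: 2.0000, 0.9608, 1.0408.
All moduli strictly greater than 1? No.
Verdict: Not stationary.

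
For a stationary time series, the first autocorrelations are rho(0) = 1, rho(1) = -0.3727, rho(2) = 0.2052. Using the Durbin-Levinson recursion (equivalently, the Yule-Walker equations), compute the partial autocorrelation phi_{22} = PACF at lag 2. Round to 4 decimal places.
\phi_{22} = 0.0770

The PACF at lag k is phi_{kk}, the last component of the solution
to the Yule-Walker system G_k phi = r_k where
  (G_k)_{ij} = rho(|i - j|), (r_k)_i = rho(i), i,j = 1..k.
Equivalently, Durbin-Levinson gives phi_{kk} iteratively:
  phi_{11} = rho(1)
  phi_{kk} = [rho(k) - sum_{j=1..k-1} phi_{k-1,j} rho(k-j)]
            / [1 - sum_{j=1..k-1} phi_{k-1,j} rho(j)],
  phi_{k,j} = phi_{k-1,j} - phi_{kk} phi_{k-1,k-j},  j = 1..k-1.
Step k = 1:
  phi_11 = rho(1) = -0.3727.
Step k = 2:
  phi_22 = [rho(2) - phi_11 rho(1)] / [1 - phi_11 rho(1)] = [0.2052 - (-0.3727)(-0.3727)] / [1 - (-0.3727)(-0.3727)]
         = 0.06629471 / 0.86109471 = 0.077.
Therefore phi_{22} = 0.0770.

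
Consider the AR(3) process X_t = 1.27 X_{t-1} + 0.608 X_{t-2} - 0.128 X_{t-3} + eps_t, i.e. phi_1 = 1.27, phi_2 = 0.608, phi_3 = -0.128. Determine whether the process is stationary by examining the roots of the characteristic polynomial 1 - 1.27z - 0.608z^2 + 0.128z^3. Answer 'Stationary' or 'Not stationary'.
\text{Not stationary}

The AR(p) characteristic polynomial is P(z) = 1 - 1.27z - 0.608z^2 + 0.128z^3.
Stationarity requires all roots to lie outside the unit circle, i.e. |z| > 1 for every root.
Degree 3: look for a simple real root z0 first, then factor out (1 - z/z0) and solve the remaining quadratic.
Testing z0 = 0.625: P(0.625) = 1 + (-1.27)(0.625) + (-0.608)(0.625)^2 + (0.128)(0.625)^3
  = 1 + (-0.79375) + (-0.2375) + (0.03125) = 0.  So z_0 = 0.625 is a root, |z_0| = 0.625.
Divide out the factor (1 - 1.6 z) = (1 - z/z0) (since 1/z0 = 1.6):
  P(z) = (1 - 1.6 z)(1 + (0.33) z + (-0.08) z^2)
  [check: z-coef 0.33 - (1.6) = -1.27; z^2-coef -0.08 - (1.6)(0.33) = -0.608; z^3-coef -(1.6)(-0.08) = 0.128.]
Remaining roots from the quadratic factor 1 + (0.33) z + (-0.08) z^2:
  Set 1 + (0.33) z + (-0.08) z^2 = 0, i.e. a z^2 + b z + c = 0 with a = -0.08, b = 0.33, c = 1.
  Discriminant D = b^2 - 4ac = (0.33)^2 - 4*(-0.08)*1 = 0.1089 - (-0.32) = 0.4289.
  D >= 0, so the roots are real: z = (-b +/- sqrt(D)) / (2a) = (-0.33 +/- 0.654905) / (-0.16).
    z_1 = (-0.33 + 0.654905) / (-0.16) = -2.0307,   |z_1| = 2.0307.
    z_2 = (-0.33 - 0.654905) / (-0.16) = 6.1557,   |z_2| = 6.1557.
Moduli of all roots: 0.6250, 2.0307, 6.1557.
All moduli strictly greater than 1? No.
Verdict: Not stationary.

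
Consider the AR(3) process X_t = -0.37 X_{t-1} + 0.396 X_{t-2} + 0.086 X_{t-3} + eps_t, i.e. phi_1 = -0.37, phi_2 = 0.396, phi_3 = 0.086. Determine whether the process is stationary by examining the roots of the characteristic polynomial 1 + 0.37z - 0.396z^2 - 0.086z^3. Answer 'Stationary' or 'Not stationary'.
\text{Stationary}

The AR(p) characteristic polynomial is P(z) = 1 + 0.37z - 0.396z^2 - 0.086z^3.
Stationarity requires all roots to lie outside the unit circle, i.e. |z| > 1 for every root.
Degree 3: look for a simple real root z0 first, then factor out (1 - z/z0) and solve the remaining quadratic.
Testing z0 = -5: P(-5) = 1 + (0.37)(-5) + (-0.396)(-5)^2 + (-0.086)(-5)^3
  = 1 + (-1.85) + (-9.9) + (10.75) = 0.  So z_0 = -5 is a root, |z_0| = 5.
Divide out the factor (1 + 0.2 z) = (1 - z/z0) (since 1/z0 = -0.2):
  P(z) = (1 + 0.2 z)(1 + (0.17) z + (-0.43) z^2)
  [check: z-coef 0.17 - (-0.2) = 0.37; z^2-coef -0.43 - (-0.2)(0.17) = -0.396; z^3-coef -(-0.2)(-0.43) = -0.086.]
Remaining roots from the quadratic factor 1 + (0.17) z + (-0.43) z^2:
  Set 1 + (0.17) z + (-0.43) z^2 = 0, i.e. a z^2 + b z + c = 0 with a = -0.43, b = 0.17, c = 1.
  Discriminant D = b^2 - 4ac = (0.17)^2 - 4*(-0.43)*1 = 0.0289 - (-1.72) = 1.7489.
  D >= 0, so the roots are real: z = (-b +/- sqrt(D)) / (2a) = (-0.17 +/- 1.32246) / (-0.86).
    z_1 = (-0.17 + 1.32246) / (-0.86) = -1.3401,   |z_1| = 1.3401.
    z_2 = (-0.17 - 1.32246) / (-0.86) = 1.7354,   |z_2| = 1.7354.
Moduli of all roots: 5.0000, 1.3401, 1.7354.
All moduli strictly greater than 1? Yes.
Verdict: Stationary.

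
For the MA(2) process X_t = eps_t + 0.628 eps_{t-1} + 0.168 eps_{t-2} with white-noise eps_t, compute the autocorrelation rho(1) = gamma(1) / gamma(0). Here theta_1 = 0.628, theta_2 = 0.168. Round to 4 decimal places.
\rho(1) = 0.5156

For an MA(q) process with theta_0 = 1, the autocovariance is
  gamma(k) = sigma^2 * sum_{i=0..q-k} theta_i * theta_{i+k},
and rho(k) = gamma(k) / gamma(0). Sigma^2 cancels.
  numerator   = (1)*(0.628) + (0.628)*(0.168) = 0.733504.
  denominator = (1)^2 + (0.628)^2 + (0.168)^2 = 1.422608.
  rho(1) = 0.733504 / 1.422608 = 0.5156.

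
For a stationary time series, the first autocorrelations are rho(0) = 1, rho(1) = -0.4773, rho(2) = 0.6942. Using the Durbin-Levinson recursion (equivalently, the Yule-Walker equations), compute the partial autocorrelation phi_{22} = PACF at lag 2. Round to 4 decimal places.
\phi_{22} = 0.6040

The PACF at lag k is phi_{kk}, the last component of the solution
to the Yule-Walker system G_k phi = r_k where
  (G_k)_{ij} = rho(|i - j|), (r_k)_i = rho(i), i,j = 1..k.
Equivalently, Durbin-Levinson gives phi_{kk} iteratively:
  phi_{11} = rho(1)
  phi_{kk} = [rho(k) - sum_{j=1..k-1} phi_{k-1,j} rho(k-j)]
            / [1 - sum_{j=1..k-1} phi_{k-1,j} rho(j)],
  phi_{k,j} = phi_{k-1,j} - phi_{kk} phi_{k-1,k-j},  j = 1..k-1.
Step k = 1:
  phi_11 = rho(1) = -0.4773.
Step k = 2:
  phi_22 = [rho(2) - phi_11 rho(1)] / [1 - phi_11 rho(1)] = [0.6942 - (-0.4773)(-0.4773)] / [1 - (-0.4773)(-0.4773)]
         = 0.46638471 / 0.77218471 = 0.604.
Therefore phi_{22} = 0.6040.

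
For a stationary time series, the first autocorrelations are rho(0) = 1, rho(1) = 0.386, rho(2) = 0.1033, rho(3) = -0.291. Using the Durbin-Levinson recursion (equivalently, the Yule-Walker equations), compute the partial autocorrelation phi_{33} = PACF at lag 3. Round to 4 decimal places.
\phi_{33} = -0.3680

The PACF at lag k is phi_{kk}, the last component of the solution
to the Yule-Walker system G_k phi = r_k where
  (G_k)_{ij} = rho(|i - j|), (r_k)_i = rho(i), i,j = 1..k.
Equivalently, Durbin-Levinson gives phi_{kk} iteratively:
  phi_{11} = rho(1)
  phi_{kk} = [rho(k) - sum_{j=1..k-1} phi_{k-1,j} rho(k-j)]
            / [1 - sum_{j=1..k-1} phi_{k-1,j} rho(j)],
  phi_{k,j} = phi_{k-1,j} - phi_{kk} phi_{k-1,k-j},  j = 1..k-1.
Step k = 1:
  phi_11 = rho(1) = 0.386.
Step k = 2:
  phi_22 = [rho(2) - phi_11 rho(1)] / [1 - phi_11 rho(1)] = [0.1033 - (0.386)(0.386)] / [1 - (0.386)(0.386)]
         = -0.045696 / 0.851004 = -0.053697.
  Update: phi_21 = phi_11 - phi_22 phi_11 = 0.386 - (-0.053697)(0.386) = 0.406727.
Step k = 3:
  phi_33 = [rho(3) - phi_21 rho(2) - phi_22 rho(1)] / [1 - phi_21 rho(1) - phi_22 rho(2)]
    numerator   = -0.291 - (0.406727)(0.1033) - (-0.053697)(0.386) = -0.31228801
    denominator = 1 - (0.406727)(0.386) - (-0.053697)(0.1033) = 0.84855028
  phi_33 = -0.31228801 / 0.84855028 = -0.368.
Therefore phi_{33} = -0.3680.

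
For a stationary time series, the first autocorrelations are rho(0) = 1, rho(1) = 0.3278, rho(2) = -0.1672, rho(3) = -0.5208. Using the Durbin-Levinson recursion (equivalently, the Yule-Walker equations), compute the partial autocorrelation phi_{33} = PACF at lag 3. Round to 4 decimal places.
\phi_{33} = -0.4310

The PACF at lag k is phi_{kk}, the last component of the solution
to the Yule-Walker system G_k phi = r_k where
  (G_k)_{ij} = rho(|i - j|), (r_k)_i = rho(i), i,j = 1..k.
Equivalently, Durbin-Levinson gives phi_{kk} iteratively:
  phi_{11} = rho(1)
  phi_{kk} = [rho(k) - sum_{j=1..k-1} phi_{k-1,j} rho(k-j)]
            / [1 - sum_{j=1..k-1} phi_{k-1,j} rho(j)],
  phi_{k,j} = phi_{k-1,j} - phi_{kk} phi_{k-1,k-j},  j = 1..k-1.
Step k = 1:
  phi_11 = rho(1) = 0.3278.
Step k = 2:
  phi_22 = [rho(2) - phi_11 rho(1)] / [1 - phi_11 rho(1)] = [-0.1672 - (0.3278)(0.3278)] / [1 - (0.3278)(0.3278)]
         = -0.27465284 / 0.89254716 = -0.307718.
  Update: phi_21 = phi_11 - phi_22 phi_11 = 0.3278 - (-0.307718)(0.3278) = 0.42867.
Step k = 3:
  phi_33 = [rho(3) - phi_21 rho(2) - phi_22 rho(1)] / [1 - phi_21 rho(1) - phi_22 rho(2)]
    numerator   = -0.5208 - (0.42867)(-0.1672) - (-0.307718)(0.3278) = -0.34825642
    denominator = 1 - (0.42867)(0.3278) - (-0.307718)(-0.1672) = 0.80803153
  phi_33 = -0.34825642 / 0.80803153 = -0.431.
Therefore phi_{33} = -0.4310.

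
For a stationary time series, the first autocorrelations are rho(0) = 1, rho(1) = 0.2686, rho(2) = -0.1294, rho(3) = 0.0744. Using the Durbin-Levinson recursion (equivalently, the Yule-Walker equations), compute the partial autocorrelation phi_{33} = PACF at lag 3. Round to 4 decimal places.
\phi_{33} = 0.1980

The PACF at lag k is phi_{kk}, the last component of the solution
to the Yule-Walker system G_k phi = r_k where
  (G_k)_{ij} = rho(|i - j|), (r_k)_i = rho(i), i,j = 1..k.
Equivalently, Durbin-Levinson gives phi_{kk} iteratively:
  phi_{11} = rho(1)
  phi_{kk} = [rho(k) - sum_{j=1..k-1} phi_{k-1,j} rho(k-j)]
            / [1 - sum_{j=1..k-1} phi_{k-1,j} rho(j)],
  phi_{k,j} = phi_{k-1,j} - phi_{kk} phi_{k-1,k-j},  j = 1..k-1.
Step k = 1:
  phi_11 = rho(1) = 0.2686.
Step k = 2:
  phi_22 = [rho(2) - phi_11 rho(1)] / [1 - phi_11 rho(1)] = [-0.1294 - (0.2686)(0.2686)] / [1 - (0.2686)(0.2686)]
         = -0.20154596 / 0.92785404 = -0.217217.
  Update: phi_21 = phi_11 - phi_22 phi_11 = 0.2686 - (-0.217217)(0.2686) = 0.326945.
Step k = 3:
  phi_33 = [rho(3) - phi_21 rho(2) - phi_22 rho(1)] / [1 - phi_21 rho(1) - phi_22 rho(2)]
    numerator   = 0.0744 - (0.326945)(-0.1294) - (-0.217217)(0.2686) = 0.1750512
    denominator = 1 - (0.326945)(0.2686) - (-0.217217)(-0.1294) = 0.88407477
  phi_33 = 0.1750512 / 0.88407477 = 0.198.
Therefore phi_{33} = 0.1980.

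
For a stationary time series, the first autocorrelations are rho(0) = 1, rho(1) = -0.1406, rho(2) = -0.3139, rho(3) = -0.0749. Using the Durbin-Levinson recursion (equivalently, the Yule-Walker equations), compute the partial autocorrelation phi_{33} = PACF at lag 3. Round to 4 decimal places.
\phi_{33} = -0.2099

The PACF at lag k is phi_{kk}, the last component of the solution
to the Yule-Walker system G_k phi = r_k where
  (G_k)_{ij} = rho(|i - j|), (r_k)_i = rho(i), i,j = 1..k.
Equivalently, Durbin-Levinson gives phi_{kk} iteratively:
  phi_{11} = rho(1)
  phi_{kk} = [rho(k) - sum_{j=1..k-1} phi_{k-1,j} rho(k-j)]
            / [1 - sum_{j=1..k-1} phi_{k-1,j} rho(j)],
  phi_{k,j} = phi_{k-1,j} - phi_{kk} phi_{k-1,k-j},  j = 1..k-1.
Step k = 1:
  phi_11 = rho(1) = -0.1406.
Step k = 2:
  phi_22 = [rho(2) - phi_11 rho(1)] / [1 - phi_11 rho(1)] = [-0.3139 - (-0.1406)(-0.1406)] / [1 - (-0.1406)(-0.1406)]
         = -0.33366836 / 0.98023164 = -0.340397.
  Update: phi_21 = phi_11 - phi_22 phi_11 = -0.1406 - (-0.340397)(-0.1406) = -0.18846.
Step k = 3:
  phi_33 = [rho(3) - phi_21 rho(2) - phi_22 rho(1)] / [1 - phi_21 rho(1) - phi_22 rho(2)]
    numerator   = -0.0749 - (-0.18846)(-0.3139) - (-0.340397)(-0.1406) = -0.18191744
    denominator = 1 - (-0.18846)(-0.1406) - (-0.340397)(-0.3139) = 0.86665178
  phi_33 = -0.18191744 / 0.86665178 = -0.2099.
Therefore phi_{33} = -0.2099.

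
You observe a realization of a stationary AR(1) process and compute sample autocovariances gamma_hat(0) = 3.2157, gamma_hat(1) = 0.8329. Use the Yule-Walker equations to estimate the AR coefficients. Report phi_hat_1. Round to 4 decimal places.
\hat\phi_{1} = 0.2590

The Yule-Walker equations for an AR(p) process read, in matrix form,
  Gamma_p phi = r_p,   with   (Gamma_p)_{ij} = gamma(|i - j|),
                       (r_p)_i = gamma(i),   i,j = 1..p.
Substitute the sample gammas (Toeplitz matrix and right-hand side of size 1):
  Gamma_p = [[3.2157]]
  r_p     = [0.8329]
With p = 1 this is the single equation gamma(0) phi_1 = gamma(1):
  phi_hat_1 = gamma(1) / gamma(0) = 0.8329 / 3.2157 = 0.2590.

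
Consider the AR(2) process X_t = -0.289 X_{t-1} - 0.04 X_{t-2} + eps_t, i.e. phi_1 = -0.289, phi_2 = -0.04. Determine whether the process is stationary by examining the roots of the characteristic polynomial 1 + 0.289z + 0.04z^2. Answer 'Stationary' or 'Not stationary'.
\text{Stationary}

The AR(p) characteristic polynomial is P(z) = 1 + 0.289z + 0.04z^2.
Stationarity requires all roots to lie outside the unit circle, i.e. |z| > 1 for every root.
Set 1 + (0.289) z + (0.04) z^2 = 0, i.e. a z^2 + b z + c = 0 with a = 0.04, b = 0.289, c = 1.
Discriminant D = b^2 - 4ac = (0.289)^2 - 4*(0.04)*1 = 0.083521 - (0.16) = -0.076479.
D < 0, so the roots are the complex-conjugate pair z = (-b +/- i sqrt(-D)) / (2a) = -3.6125 +/- 3.4569i.
For a conjugate pair |z|^2 = z * conj(z) = (product of roots) = c/a = 1/(0.04) = 25, so |z| = sqrt(25) = 5 for both roots.
Moduli of all roots: 5.0000, 5.0000.
All moduli strictly greater than 1? Yes.
Verdict: Stationary.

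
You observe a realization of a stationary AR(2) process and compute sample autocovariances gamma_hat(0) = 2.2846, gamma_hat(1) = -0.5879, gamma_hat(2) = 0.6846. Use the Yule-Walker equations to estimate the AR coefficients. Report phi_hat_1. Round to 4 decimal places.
\hat\phi_{1} = -0.1930

The Yule-Walker equations for an AR(p) process read, in matrix form,
  Gamma_p phi = r_p,   with   (Gamma_p)_{ij} = gamma(|i - j|),
                       (r_p)_i = gamma(i),   i,j = 1..p.
Substitute the sample gammas (Toeplitz matrix and right-hand side of size 2):
  Gamma_p = [[2.2846, -0.5879], [-0.5879, 2.2846]]
  r_p     = [-0.5879, 0.6846]
Written out:
  2.2846 phi_1 - 0.5879 phi_2 = -0.5879
  -0.5879 phi_1 + 2.2846 phi_2 = 0.6846
Solve by Cramer's rule:
  det = gamma(0)^2 - gamma(1)^2 = (2.2846)^2 - (-0.5879)^2 = 5.21939716 - 0.34562641 = 4.87377075
  phi_hat_1 = [gamma(1) gamma(0) - gamma(1) gamma(2)] / det = [(-0.5879)(2.2846) - (-0.5879)(0.6846)] / 4.87377075 = -0.94064 / 4.87377075 = -0.193
  phi_hat_2 = [gamma(0) gamma(2) - gamma(1)^2] / det = [(2.2846)(0.6846) - (-0.5879)^2] / 4.87377075 = 1.21841075 / 4.87377075 = 0.25
So phi_hat = [-0.1930, 0.2500].
Therefore phi_hat_1 = -0.1930.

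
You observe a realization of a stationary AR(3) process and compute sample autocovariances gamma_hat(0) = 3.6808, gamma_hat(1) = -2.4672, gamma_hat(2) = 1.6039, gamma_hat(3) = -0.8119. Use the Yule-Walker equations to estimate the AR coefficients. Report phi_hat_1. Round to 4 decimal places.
\hat\phi_{1} = -0.6840

The Yule-Walker equations for an AR(p) process read, in matrix form,
  Gamma_p phi = r_p,   with   (Gamma_p)_{ij} = gamma(|i - j|),
                       (r_p)_i = gamma(i),   i,j = 1..p.
Substitute the sample gammas (Toeplitz matrix and right-hand side of size 3):
  Gamma_p = [[3.6808, -2.4672, 1.6039], [-2.4672, 3.6808, -2.4672], [1.6039, -2.4672, 3.6808]]
  r_p     = [-2.4672, 1.6039, -0.8119]
Written out (R1..R3):
  (R1) 3.6808 phi_1 - 2.4672 phi_2 + 1.6039 phi_3 = -2.4672
  (R2) -2.4672 phi_1 + 3.6808 phi_2 - 2.4672 phi_3 = 1.6039
  (R3) 1.6039 phi_1 - 2.4672 phi_2 + 3.6808 phi_3 = -0.8119
Gaussian elimination:
  R2 <- R2 - (-2.4672/3.6808) R1 = R2 - (-0.670289) R1:  2.027063 phi_2 - 1.392123 phi_3 = -0.049837
  R3 <- R3 - (1.6039/3.6808) R1 = R3 - (0.435748) R1:  -1.392123 phi_2 + 2.981904 phi_3 = 0.263177
  R3 <- R3 - (-1.392123/2.027063) R2 = R3 - (-0.686769) R2:  2.025838 phi_3 = 0.22895
Back-substitution:
  phi_hat_3 = 0.22895 / 2.025838 = 0.113015
  phi_hat_2 = (-0.049837 - (-1.392123)(0.113015)) / 2.027063 = 0.053029
  phi_hat_1 = (-2.4672 - (-2.4672)(0.053029) - (1.6039)(0.113015)) / 3.6808 = -0.68399
So phi_hat = [-0.6840, 0.0530, 0.1130].
Therefore phi_hat_1 = -0.6840.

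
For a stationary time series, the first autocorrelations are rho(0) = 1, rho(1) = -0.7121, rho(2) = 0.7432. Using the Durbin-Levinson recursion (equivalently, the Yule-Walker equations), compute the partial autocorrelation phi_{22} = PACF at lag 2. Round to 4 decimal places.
\phi_{22} = 0.4790

The PACF at lag k is phi_{kk}, the last component of the solution
to the Yule-Walker system G_k phi = r_k where
  (G_k)_{ij} = rho(|i - j|), (r_k)_i = rho(i), i,j = 1..k.
Equivalently, Durbin-Levinson gives phi_{kk} iteratively:
  phi_{11} = rho(1)
  phi_{kk} = [rho(k) - sum_{j=1..k-1} phi_{k-1,j} rho(k-j)]
            / [1 - sum_{j=1..k-1} phi_{k-1,j} rho(j)],
  phi_{k,j} = phi_{k-1,j} - phi_{kk} phi_{k-1,k-j},  j = 1..k-1.
Step k = 1:
  phi_11 = rho(1) = -0.7121.
Step k = 2:
  phi_22 = [rho(2) - phi_11 rho(1)] / [1 - phi_11 rho(1)] = [0.7432 - (-0.7121)(-0.7121)] / [1 - (-0.7121)(-0.7121)]
         = 0.23611359 / 0.49291359 = 0.479.
Therefore phi_{22} = 0.4790.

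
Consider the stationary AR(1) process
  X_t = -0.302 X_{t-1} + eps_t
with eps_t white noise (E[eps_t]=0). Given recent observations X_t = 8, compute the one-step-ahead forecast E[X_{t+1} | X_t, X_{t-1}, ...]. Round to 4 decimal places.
E[X_{t+1} \mid \mathcal F_t] = -2.4160

For an AR(p) model X_t = c + sum_i phi_i X_{t-i} + eps_t, the
one-step-ahead conditional mean is
  E[X_{t+1} | X_t, ...] = c + sum_i phi_i X_{t+1-i}.
Substitute known values:
  E[X_{t+1} | ...] = (-0.302) * (8)
                   = -2.4160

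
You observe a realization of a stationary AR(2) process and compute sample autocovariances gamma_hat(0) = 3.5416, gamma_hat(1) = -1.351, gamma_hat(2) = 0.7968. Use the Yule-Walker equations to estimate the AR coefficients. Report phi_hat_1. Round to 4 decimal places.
\hat\phi_{1} = -0.3460

The Yule-Walker equations for an AR(p) process read, in matrix form,
  Gamma_p phi = r_p,   with   (Gamma_p)_{ij} = gamma(|i - j|),
                       (r_p)_i = gamma(i),   i,j = 1..p.
Substitute the sample gammas (Toeplitz matrix and right-hand side of size 2):
  Gamma_p = [[3.5416, -1.351], [-1.351, 3.5416]]
  r_p     = [-1.351, 0.7968]
Written out:
  3.5416 phi_1 - 1.351 phi_2 = -1.351
  -1.351 phi_1 + 3.5416 phi_2 = 0.7968
Solve by Cramer's rule:
  det = gamma(0)^2 - gamma(1)^2 = (3.5416)^2 - (-1.351)^2 = 12.54293056 - 1.825201 = 10.71772956
  phi_hat_1 = [gamma(1) gamma(0) - gamma(1) gamma(2)] / det = [(-1.351)(3.5416) - (-1.351)(0.7968)] / 10.71772956 = -3.7082248 / 10.71772956 = -0.346
  phi_hat_2 = [gamma(0) gamma(2) - gamma(1)^2] / det = [(3.5416)(0.7968) - (-1.351)^2] / 10.71772956 = 0.99674588 / 10.71772956 = 0.093
So phi_hat = [-0.3460, 0.0930].
Therefore phi_hat_1 = -0.3460.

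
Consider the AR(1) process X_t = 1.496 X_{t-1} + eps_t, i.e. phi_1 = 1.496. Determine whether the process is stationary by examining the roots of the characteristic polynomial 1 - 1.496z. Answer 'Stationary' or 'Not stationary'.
\text{Not stationary}

The AR(p) characteristic polynomial is P(z) = 1 - 1.496z.
Stationarity requires all roots to lie outside the unit circle, i.e. |z| > 1 for every root.
This is linear in z: 1 + (-1.496) z = 0  =>  z = -1/(-1.496) = 0.668449,  |z| = 0.668449.
Moduli of all roots: 0.6684.
All moduli strictly greater than 1? No.
Verdict: Not stationary.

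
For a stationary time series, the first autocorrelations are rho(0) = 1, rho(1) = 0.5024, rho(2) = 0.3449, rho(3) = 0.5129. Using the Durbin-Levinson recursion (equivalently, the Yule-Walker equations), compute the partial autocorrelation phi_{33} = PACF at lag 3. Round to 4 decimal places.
\phi_{33} = 0.4060

The PACF at lag k is phi_{kk}, the last component of the solution
to the Yule-Walker system G_k phi = r_k where
  (G_k)_{ij} = rho(|i - j|), (r_k)_i = rho(i), i,j = 1..k.
Equivalently, Durbin-Levinson gives phi_{kk} iteratively:
  phi_{11} = rho(1)
  phi_{kk} = [rho(k) - sum_{j=1..k-1} phi_{k-1,j} rho(k-j)]
            / [1 - sum_{j=1..k-1} phi_{k-1,j} rho(j)],
  phi_{k,j} = phi_{k-1,j} - phi_{kk} phi_{k-1,k-j},  j = 1..k-1.
Step k = 1:
  phi_11 = rho(1) = 0.5024.
Step k = 2:
  phi_22 = [rho(2) - phi_11 rho(1)] / [1 - phi_11 rho(1)] = [0.3449 - (0.5024)(0.5024)] / [1 - (0.5024)(0.5024)]
         = 0.09249424 / 0.74759424 = 0.123723.
  Update: phi_21 = phi_11 - phi_22 phi_11 = 0.5024 - (0.123723)(0.5024) = 0.440242.
Step k = 3:
  phi_33 = [rho(3) - phi_21 rho(2) - phi_22 rho(1)] / [1 - phi_21 rho(1) - phi_22 rho(2)]
    numerator   = 0.5129 - (0.440242)(0.3449) - (0.123723)(0.5024) = 0.29890241
    denominator = 1 - (0.440242)(0.5024) - (0.123723)(0.3449) = 0.73615062
  phi_33 = 0.29890241 / 0.73615062 = 0.406.
Therefore phi_{33} = 0.4060.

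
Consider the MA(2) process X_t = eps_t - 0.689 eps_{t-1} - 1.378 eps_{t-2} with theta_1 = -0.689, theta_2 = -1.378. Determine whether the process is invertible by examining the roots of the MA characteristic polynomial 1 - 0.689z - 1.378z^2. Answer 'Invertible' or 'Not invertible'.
\text{Not invertible}

The MA(q) characteristic polynomial is P(z) = 1 - 0.689z - 1.378z^2.
Invertibility requires all roots to lie outside the unit circle, i.e. |z| > 1 for every root.
Set 1 + (-0.689) z + (-1.378) z^2 = 0, i.e. a z^2 + b z + c = 0 with a = -1.378, b = -0.689, c = 1.
Discriminant D = b^2 - 4ac = (-0.689)^2 - 4*(-1.378)*1 = 0.474721 - (-5.512) = 5.986721.
D >= 0, so the roots are real: z = (-b +/- sqrt(D)) / (2a) = (0.689 +/- 2.446778) / (-2.756).
  z_1 = (0.689 + 2.446778) / (-2.756) = -1.1378,   |z_1| = 1.1378.
  z_2 = (0.689 - 2.446778) / (-2.756) = 0.6378,   |z_2| = 0.6378.
Moduli of all roots: 1.1378, 0.6378.
All moduli strictly greater than 1? No.
Verdict: Not invertible.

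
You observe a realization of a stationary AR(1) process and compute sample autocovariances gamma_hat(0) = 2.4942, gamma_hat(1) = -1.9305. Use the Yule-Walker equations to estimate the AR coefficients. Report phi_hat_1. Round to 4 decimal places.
\hat\phi_{1} = -0.7740

The Yule-Walker equations for an AR(p) process read, in matrix form,
  Gamma_p phi = r_p,   with   (Gamma_p)_{ij} = gamma(|i - j|),
                       (r_p)_i = gamma(i),   i,j = 1..p.
Substitute the sample gammas (Toeplitz matrix and right-hand side of size 1):
  Gamma_p = [[2.4942]]
  r_p     = [-1.9305]
With p = 1 this is the single equation gamma(0) phi_1 = gamma(1):
  phi_hat_1 = gamma(1) / gamma(0) = -1.9305 / 2.4942 = -0.7740.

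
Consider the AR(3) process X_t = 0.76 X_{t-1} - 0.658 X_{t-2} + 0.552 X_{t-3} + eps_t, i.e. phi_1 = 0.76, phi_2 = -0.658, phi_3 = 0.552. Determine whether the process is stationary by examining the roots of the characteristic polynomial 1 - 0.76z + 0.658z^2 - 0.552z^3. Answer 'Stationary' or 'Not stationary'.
\text{Stationary}

The AR(p) characteristic polynomial is P(z) = 1 - 0.76z + 0.658z^2 - 0.552z^3.
Stationarity requires all roots to lie outside the unit circle, i.e. |z| > 1 for every root.
Degree 3: look for a simple real root z0 first, then factor out (1 - z/z0) and solve the remaining quadratic.
Testing z0 = 1.25: P(1.25) = 1 + (-0.76)(1.25) + (0.658)(1.25)^2 + (-0.552)(1.25)^3
  = 1 + (-0.95) + (1.028125) + (-1.078125) = 0.  So z_0 = 1.25 is a root, |z_0| = 1.25.
Divide out the factor (1 - 0.8 z) = (1 - z/z0) (since 1/z0 = 0.8):
  P(z) = (1 - 0.8 z)(1 + (0.04) z + (0.69) z^2)
  [check: z-coef 0.04 - (0.8) = -0.76; z^2-coef 0.69 - (0.8)(0.04) = 0.658; z^3-coef -(0.8)(0.69) = -0.552.]
Remaining roots from the quadratic factor 1 + (0.04) z + (0.69) z^2:
  Set 1 + (0.04) z + (0.69) z^2 = 0, i.e. a z^2 + b z + c = 0 with a = 0.69, b = 0.04, c = 1.
  Discriminant D = b^2 - 4ac = (0.04)^2 - 4*(0.69)*1 = 0.0016 - (2.76) = -2.7584.
  D < 0, so the roots are the complex-conjugate pair z = (-b +/- i sqrt(-D)) / (2a) = -0.029 +/- 1.2035i.
  For a conjugate pair |z|^2 = z * conj(z) = (product of roots) = c/a = 1/(0.69) = 1.449275, so |z| = sqrt(1.449275) = 1.2039 for both roots.
Moduli of all roots: 1.2500, 1.2039, 1.2039.
All moduli strictly greater than 1? Yes.
Verdict: Stationary.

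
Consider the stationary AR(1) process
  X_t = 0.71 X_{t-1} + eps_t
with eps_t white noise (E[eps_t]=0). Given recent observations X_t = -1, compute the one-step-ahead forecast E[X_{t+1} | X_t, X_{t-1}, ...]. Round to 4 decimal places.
E[X_{t+1} \mid \mathcal F_t] = -0.7100

For an AR(p) model X_t = c + sum_i phi_i X_{t-i} + eps_t, the
one-step-ahead conditional mean is
  E[X_{t+1} | X_t, ...] = c + sum_i phi_i X_{t+1-i}.
Substitute known values:
  E[X_{t+1} | ...] = (0.71) * (-1)
                   = -0.7100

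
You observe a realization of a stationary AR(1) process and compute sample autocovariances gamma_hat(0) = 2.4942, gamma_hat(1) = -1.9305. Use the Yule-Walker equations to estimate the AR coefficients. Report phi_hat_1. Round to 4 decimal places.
\hat\phi_{1} = -0.7740

The Yule-Walker equations for an AR(p) process read, in matrix form,
  Gamma_p phi = r_p,   with   (Gamma_p)_{ij} = gamma(|i - j|),
                       (r_p)_i = gamma(i),   i,j = 1..p.
Substitute the sample gammas (Toeplitz matrix and right-hand side of size 1):
  Gamma_p = [[2.4942]]
  r_p     = [-1.9305]
With p = 1 this is the single equation gamma(0) phi_1 = gamma(1):
  phi_hat_1 = gamma(1) / gamma(0) = -1.9305 / 2.4942 = -0.7740.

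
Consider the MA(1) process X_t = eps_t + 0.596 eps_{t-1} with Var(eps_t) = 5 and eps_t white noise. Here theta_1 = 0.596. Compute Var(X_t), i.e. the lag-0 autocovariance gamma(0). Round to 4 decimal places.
\gamma(0) = 6.7761

For an MA(q) process X_t = eps_t + sum_i theta_i eps_{t-i} with
Var(eps_t) = sigma^2, the variance is
  gamma(0) = sigma^2 * (1 + sum_i theta_i^2).
  sum_i theta_i^2 = (0.596)^2 = 0.355216.
  gamma(0) = 5 * (1 + 0.355216) = 5 * 1.355216 = 6.77608, which rounds to 6.7761.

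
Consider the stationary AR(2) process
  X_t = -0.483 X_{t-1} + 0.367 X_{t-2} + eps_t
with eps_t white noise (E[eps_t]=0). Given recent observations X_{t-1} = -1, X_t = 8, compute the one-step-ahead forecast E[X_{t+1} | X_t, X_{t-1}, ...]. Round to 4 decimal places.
E[X_{t+1} \mid \mathcal F_t] = -4.2310

For an AR(p) model X_t = c + sum_i phi_i X_{t-i} + eps_t, the
one-step-ahead conditional mean is
  E[X_{t+1} | X_t, ...] = c + sum_i phi_i X_{t+1-i}.
Substitute known values:
  E[X_{t+1} | ...] = (-0.483) * (8) + (0.367) * (-1)
                   = -4.2310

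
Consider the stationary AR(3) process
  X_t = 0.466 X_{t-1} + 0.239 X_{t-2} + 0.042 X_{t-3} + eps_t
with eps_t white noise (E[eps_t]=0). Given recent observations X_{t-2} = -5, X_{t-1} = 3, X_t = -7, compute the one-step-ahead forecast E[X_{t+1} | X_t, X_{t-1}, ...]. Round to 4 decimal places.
E[X_{t+1} \mid \mathcal F_t] = -2.7550

For an AR(p) model X_t = c + sum_i phi_i X_{t-i} + eps_t, the
one-step-ahead conditional mean is
  E[X_{t+1} | X_t, ...] = c + sum_i phi_i X_{t+1-i}.
Substitute known values:
  E[X_{t+1} | ...] = (0.466) * (-7) + (0.239) * (3) + (0.042) * (-5)
                   = -2.7550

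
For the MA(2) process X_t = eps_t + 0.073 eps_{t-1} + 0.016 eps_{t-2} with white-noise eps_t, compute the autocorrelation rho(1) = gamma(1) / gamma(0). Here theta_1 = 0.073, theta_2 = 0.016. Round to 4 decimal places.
\rho(1) = 0.0738

For an MA(q) process with theta_0 = 1, the autocovariance is
  gamma(k) = sigma^2 * sum_{i=0..q-k} theta_i * theta_{i+k},
and rho(k) = gamma(k) / gamma(0). Sigma^2 cancels.
  numerator   = (1)*(0.073) + (0.073)*(0.016) = 0.074168.
  denominator = (1)^2 + (0.073)^2 + (0.016)^2 = 1.005585.
  rho(1) = 0.074168 / 1.005585 = 0.0738.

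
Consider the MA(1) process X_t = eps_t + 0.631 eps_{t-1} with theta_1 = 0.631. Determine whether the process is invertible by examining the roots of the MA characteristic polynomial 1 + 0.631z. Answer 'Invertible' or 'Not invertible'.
\text{Invertible}

The MA(q) characteristic polynomial is P(z) = 1 + 0.631z.
Invertibility requires all roots to lie outside the unit circle, i.e. |z| > 1 for every root.
This is linear in z: 1 + (0.631) z = 0  =>  z = -1/(0.631) = -1.584786,  |z| = 1.584786.
Moduli of all roots: 1.5848.
All moduli strictly greater than 1? Yes.
Verdict: Invertible.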